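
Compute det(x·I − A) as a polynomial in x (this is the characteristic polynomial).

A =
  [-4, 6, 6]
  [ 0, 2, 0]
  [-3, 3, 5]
x^3 - 3*x^2 + 4

Expanding det(x·I − A) (e.g. by cofactor expansion or by noting that A is similar to its Jordan form J, which has the same characteristic polynomial as A) gives
  χ_A(x) = x^3 - 3*x^2 + 4
which factors as (x - 2)^2*(x + 1). The eigenvalues (with algebraic multiplicities) are λ = -1 with multiplicity 1, λ = 2 with multiplicity 2.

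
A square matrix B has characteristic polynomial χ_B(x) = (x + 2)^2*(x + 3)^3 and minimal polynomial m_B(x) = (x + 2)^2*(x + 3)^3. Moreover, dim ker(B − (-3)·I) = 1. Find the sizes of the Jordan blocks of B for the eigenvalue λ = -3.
Block sizes for λ = -3: [3]

Step 1 — from the characteristic polynomial, algebraic multiplicity of λ = -3 is 3. From dim ker(B − (-3)·I) = 1, there are exactly 1 Jordan blocks for λ = -3.
Step 2 — from the minimal polynomial, the factor (x + 3)^3 tells us the largest block for λ = -3 has size 3.
Step 3 — with total size 3, 1 blocks, and largest block 3, the block sizes (in nonincreasing order) are [3].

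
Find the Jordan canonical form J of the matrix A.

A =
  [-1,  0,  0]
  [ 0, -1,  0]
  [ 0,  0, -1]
J_1(-1) ⊕ J_1(-1) ⊕ J_1(-1)

The characteristic polynomial is
  det(x·I − A) = x^3 + 3*x^2 + 3*x + 1 = (x + 1)^3

Eigenvalues and multiplicities (the geometric multiplicity of λ is n − rank(A − λI), which equals the number of Jordan blocks for λ):
  λ = -1: algebraic multiplicity = 3, geometric multiplicity = 3

Determining the block sizes for each eigenvalue:
  λ = -1: gm = am = 3, so every block has size 1 → block sizes [1, 1, 1]

Assembling the blocks gives a Jordan form
J =
  [-1,  0,  0]
  [ 0, -1,  0]
  [ 0,  0, -1]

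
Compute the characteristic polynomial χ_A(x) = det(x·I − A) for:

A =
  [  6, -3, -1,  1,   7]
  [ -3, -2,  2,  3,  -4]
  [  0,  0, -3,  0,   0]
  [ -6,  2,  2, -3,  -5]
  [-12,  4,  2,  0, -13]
x^5 + 15*x^4 + 90*x^3 + 270*x^2 + 405*x + 243

Expanding det(x·I − A) (e.g. by cofactor expansion or by noting that A is similar to its Jordan form J, which has the same characteristic polynomial as A) gives
  χ_A(x) = x^5 + 15*x^4 + 90*x^3 + 270*x^2 + 405*x + 243
which factors as (x + 3)^5. The eigenvalues (with algebraic multiplicities) are λ = -3 with multiplicity 5.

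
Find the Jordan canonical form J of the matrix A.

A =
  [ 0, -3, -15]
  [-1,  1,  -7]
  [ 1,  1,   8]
J_3(3)

The characteristic polynomial is
  det(x·I − A) = x^3 - 9*x^2 + 27*x - 27 = (x - 3)^3

Eigenvalues and multiplicities (the geometric multiplicity of λ is n − rank(A − λI), which equals the number of Jordan blocks for λ):
  λ = 3: algebraic multiplicity = 3, geometric multiplicity = 1

Determining the block sizes for each eigenvalue:
  λ = 3: one block (gm = 1), so the single block has size am = 3 → block sizes [3]

Assembling the blocks gives a Jordan form
J =
  [3, 1, 0]
  [0, 3, 1]
  [0, 0, 3]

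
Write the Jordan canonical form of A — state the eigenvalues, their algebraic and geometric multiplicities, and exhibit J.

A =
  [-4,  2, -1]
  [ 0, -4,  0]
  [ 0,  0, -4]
J_2(-4) ⊕ J_1(-4)

The characteristic polynomial is
  det(x·I − A) = x^3 + 12*x^2 + 48*x + 64 = (x + 4)^3

Eigenvalues and multiplicities (the geometric multiplicity of λ is n − rank(A − λI), which equals the number of Jordan blocks for λ):
  λ = -4: algebraic multiplicity = 3, geometric multiplicity = 2

Determining the block sizes for each eigenvalue:
  λ = -4: 2 blocks summing to 3 forces exactly one block of size 2 and the rest size 1 → block sizes [2, 1]

Assembling the blocks gives a Jordan form
J =
  [-4,  1,  0]
  [ 0, -4,  0]
  [ 0,  0, -4]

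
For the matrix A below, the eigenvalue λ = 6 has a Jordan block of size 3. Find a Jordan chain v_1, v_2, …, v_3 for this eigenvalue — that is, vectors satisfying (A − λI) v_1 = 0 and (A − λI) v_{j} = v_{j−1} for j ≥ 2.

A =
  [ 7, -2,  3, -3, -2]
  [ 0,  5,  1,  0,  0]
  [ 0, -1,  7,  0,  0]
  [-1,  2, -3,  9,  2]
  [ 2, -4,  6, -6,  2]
A Jordan chain for λ = 6 of length 3:
v_1 = (-1, 0, 0, 1, -2)ᵀ
v_2 = (-2, -1, -1, 2, -4)ᵀ
v_3 = (0, 1, 0, 0, 0)ᵀ

Let N = A − (6)·I. We want v_3 with N^3 v_3 = 0 but N^2 v_3 ≠ 0; then v_{j-1} := N · v_j for j = 3, …, 2.

Pick v_3 = (0, 1, 0, 0, 0)ᵀ.
Then v_2 = N · v_3 = (-2, -1, -1, 2, -4)ᵀ.
Then v_1 = N · v_2 = (-1, 0, 0, 1, -2)ᵀ.

Sanity check: (A − (6)·I) v_1 = (0, 0, 0, 0, 0)ᵀ = 0. ✓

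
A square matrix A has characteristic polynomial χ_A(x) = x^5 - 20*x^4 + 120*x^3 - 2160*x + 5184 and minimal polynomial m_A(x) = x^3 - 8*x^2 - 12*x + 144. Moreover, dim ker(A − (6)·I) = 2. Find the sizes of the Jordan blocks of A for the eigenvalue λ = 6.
Block sizes for λ = 6: [2, 2]

Step 1 — from the characteristic polynomial, algebraic multiplicity of λ = 6 is 4. From dim ker(A − (6)·I) = 2, there are exactly 2 Jordan blocks for λ = 6.
Step 2 — from the minimal polynomial, the factor (x − 6)^2 tells us the largest block for λ = 6 has size 2.
Step 3 — with total size 4, 2 blocks, and largest block 2, the block sizes (in nonincreasing order) are [2, 2].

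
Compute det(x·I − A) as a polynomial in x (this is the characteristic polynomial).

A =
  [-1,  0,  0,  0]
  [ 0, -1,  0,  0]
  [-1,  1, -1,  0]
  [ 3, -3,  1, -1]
x^4 + 4*x^3 + 6*x^2 + 4*x + 1

Expanding det(x·I − A) (e.g. by cofactor expansion or by noting that A is similar to its Jordan form J, which has the same characteristic polynomial as A) gives
  χ_A(x) = x^4 + 4*x^3 + 6*x^2 + 4*x + 1
which factors as (x + 1)^4. The eigenvalues (with algebraic multiplicities) are λ = -1 with multiplicity 4.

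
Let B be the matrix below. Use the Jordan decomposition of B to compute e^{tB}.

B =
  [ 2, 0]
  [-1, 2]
e^{tB} =
  [exp(2*t), 0]
  [-t*exp(2*t), exp(2*t)]

Strategy: write B = P · J · P⁻¹ where J is a Jordan canonical form, so e^{tB} = P · e^{tJ} · P⁻¹, and e^{tJ} can be computed block-by-block.

B has Jordan form
J =
  [2, 1]
  [0, 2]
(up to reordering of blocks).

Per-block formulas:
  For a 2×2 Jordan block J_2(2): exp(t · J_2(2)) = e^(2t)·(I + t·N), where N is the 2×2 nilpotent shift.

After assembling e^{tJ} and conjugating by P, we get:

e^{tB} =
  [exp(2*t), 0]
  [-t*exp(2*t), exp(2*t)]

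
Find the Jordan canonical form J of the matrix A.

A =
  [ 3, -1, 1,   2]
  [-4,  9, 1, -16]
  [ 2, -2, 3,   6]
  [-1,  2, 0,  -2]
J_3(3) ⊕ J_1(4)

The characteristic polynomial is
  det(x·I − A) = x^4 - 13*x^3 + 63*x^2 - 135*x + 108 = (x - 4)*(x - 3)^3

Eigenvalues and multiplicities (the geometric multiplicity of λ is n − rank(A − λI), which equals the number of Jordan blocks for λ):
  λ = 3: algebraic multiplicity = 3, geometric multiplicity = 1
  λ = 4: algebraic multiplicity = 1, geometric multiplicity = 1

Determining the block sizes for each eigenvalue:
  λ = 3: one block (gm = 1), so the single block has size am = 3 → block sizes [3]
  λ = 4: one block (gm = 1), so the single block has size am = 1 → block sizes [1]

Assembling the blocks gives a Jordan form
J =
  [3, 1, 0, 0]
  [0, 3, 1, 0]
  [0, 0, 3, 0]
  [0, 0, 0, 4]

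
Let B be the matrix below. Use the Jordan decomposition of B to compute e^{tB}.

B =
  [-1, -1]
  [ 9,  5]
e^{tB} =
  [-3*t*exp(2*t) + exp(2*t), -t*exp(2*t)]
  [9*t*exp(2*t), 3*t*exp(2*t) + exp(2*t)]

Strategy: write B = P · J · P⁻¹ where J is a Jordan canonical form, so e^{tB} = P · e^{tJ} · P⁻¹, and e^{tJ} can be computed block-by-block.

B has Jordan form
J =
  [2, 1]
  [0, 2]
(up to reordering of blocks).

Per-block formulas:
  For a 2×2 Jordan block J_2(2): exp(t · J_2(2)) = e^(2t)·(I + t·N), where N is the 2×2 nilpotent shift.

After assembling e^{tJ} and conjugating by P, we get:

e^{tB} =
  [-3*t*exp(2*t) + exp(2*t), -t*exp(2*t)]
  [9*t*exp(2*t), 3*t*exp(2*t) + exp(2*t)]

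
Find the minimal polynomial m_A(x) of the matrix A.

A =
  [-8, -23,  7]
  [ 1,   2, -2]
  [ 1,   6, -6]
x^3 + 12*x^2 + 48*x + 64

The characteristic polynomial is χ_A(x) = (x + 4)^3, so the eigenvalues are known. The minimal polynomial is
  m_A(x) = Π_λ (x − λ)^{k_λ}
where k_λ is the size of the *largest* Jordan block for λ (equivalently, the smallest k with (A − λI)^k v = 0 for every generalised eigenvector v of λ).

  λ = -4: largest Jordan block has size 3, contributing (x + 4)^3

So m_A(x) = (x + 4)^3 = x^3 + 12*x^2 + 48*x + 64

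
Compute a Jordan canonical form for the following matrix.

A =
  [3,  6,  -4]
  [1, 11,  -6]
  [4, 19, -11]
J_3(1)

The characteristic polynomial is
  det(x·I − A) = x^3 - 3*x^2 + 3*x - 1 = (x - 1)^3

Eigenvalues and multiplicities (the geometric multiplicity of λ is n − rank(A − λI), which equals the number of Jordan blocks for λ):
  λ = 1: algebraic multiplicity = 3, geometric multiplicity = 1

Determining the block sizes for each eigenvalue:
  λ = 1: one block (gm = 1), so the single block has size am = 3 → block sizes [3]

Assembling the blocks gives a Jordan form
J =
  [1, 1, 0]
  [0, 1, 1]
  [0, 0, 1]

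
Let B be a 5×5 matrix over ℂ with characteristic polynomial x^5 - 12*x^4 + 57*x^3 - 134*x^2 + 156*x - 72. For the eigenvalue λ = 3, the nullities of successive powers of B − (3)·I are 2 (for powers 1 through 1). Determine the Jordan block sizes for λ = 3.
Block sizes for λ = 3: [1, 1]

From the dimensions of kernels of powers, the number of Jordan blocks of size at least j is d_j − d_{j−1} where d_j = dim ker(N^j) (with d_0 = 0). Computing the differences gives [2].
The number of blocks of size exactly k is (#blocks of size ≥ k) − (#blocks of size ≥ k + 1), so the partition is: 2 block(s) of size 1.
In nonincreasing order the block sizes are [1, 1].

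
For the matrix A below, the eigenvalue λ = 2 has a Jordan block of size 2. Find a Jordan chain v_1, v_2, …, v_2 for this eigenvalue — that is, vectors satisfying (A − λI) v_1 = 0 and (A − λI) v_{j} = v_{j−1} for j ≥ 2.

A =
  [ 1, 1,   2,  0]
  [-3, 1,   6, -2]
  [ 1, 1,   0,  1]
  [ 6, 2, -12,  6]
A Jordan chain for λ = 2 of length 2:
v_1 = (-1, -3, 1, 6)ᵀ
v_2 = (1, 0, 0, 0)ᵀ

Let N = A − (2)·I. We want v_2 with N^2 v_2 = 0 but N^1 v_2 ≠ 0; then v_{j-1} := N · v_j for j = 2, …, 2.

Pick v_2 = (1, 0, 0, 0)ᵀ.
Then v_1 = N · v_2 = (-1, -3, 1, 6)ᵀ.

Sanity check: (A − (2)·I) v_1 = (0, 0, 0, 0)ᵀ = 0. ✓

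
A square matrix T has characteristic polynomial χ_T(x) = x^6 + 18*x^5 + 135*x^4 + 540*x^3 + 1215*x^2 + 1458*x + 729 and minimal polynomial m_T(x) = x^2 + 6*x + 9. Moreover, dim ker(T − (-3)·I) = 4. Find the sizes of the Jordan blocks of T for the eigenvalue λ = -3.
Block sizes for λ = -3: [2, 2, 1, 1]

Step 1 — from the characteristic polynomial, algebraic multiplicity of λ = -3 is 6. From dim ker(T − (-3)·I) = 4, there are exactly 4 Jordan blocks for λ = -3.
Step 2 — from the minimal polynomial, the factor (x + 3)^2 tells us the largest block for λ = -3 has size 2.
Step 3 — with total size 6, 4 blocks, and largest block 2, the block sizes (in nonincreasing order) are [2, 2, 1, 1].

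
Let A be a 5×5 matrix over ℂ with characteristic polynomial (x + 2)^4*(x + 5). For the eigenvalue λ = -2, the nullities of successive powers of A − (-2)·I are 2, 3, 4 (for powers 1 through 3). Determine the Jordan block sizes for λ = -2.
Block sizes for λ = -2: [3, 1]

From the dimensions of kernels of powers, the number of Jordan blocks of size at least j is d_j − d_{j−1} where d_j = dim ker(N^j) (with d_0 = 0). Computing the differences gives [2, 1, 1].
The number of blocks of size exactly k is (#blocks of size ≥ k) − (#blocks of size ≥ k + 1), so the partition is: 1 block(s) of size 1, 1 block(s) of size 3.
In nonincreasing order the block sizes are [3, 1].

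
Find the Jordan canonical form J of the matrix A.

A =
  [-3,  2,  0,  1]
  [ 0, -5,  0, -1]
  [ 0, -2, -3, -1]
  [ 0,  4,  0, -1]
J_2(-3) ⊕ J_1(-3) ⊕ J_1(-3)

The characteristic polynomial is
  det(x·I − A) = x^4 + 12*x^3 + 54*x^2 + 108*x + 81 = (x + 3)^4

Eigenvalues and multiplicities (the geometric multiplicity of λ is n − rank(A − λI), which equals the number of Jordan blocks for λ):
  λ = -3: algebraic multiplicity = 4, geometric multiplicity = 3

Determining the block sizes for each eigenvalue:
  λ = -3: 3 blocks summing to 4 forces exactly one block of size 2 and the rest size 1 → block sizes [2, 1, 1]

Assembling the blocks gives a Jordan form
J =
  [-3,  1,  0,  0]
  [ 0, -3,  0,  0]
  [ 0,  0, -3,  0]
  [ 0,  0,  0, -3]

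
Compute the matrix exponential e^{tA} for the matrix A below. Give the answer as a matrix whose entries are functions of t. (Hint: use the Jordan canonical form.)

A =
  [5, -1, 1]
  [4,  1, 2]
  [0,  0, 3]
e^{tA} =
  [2*t*exp(3*t) + exp(3*t), -t*exp(3*t), t*exp(3*t)]
  [4*t*exp(3*t), -2*t*exp(3*t) + exp(3*t), 2*t*exp(3*t)]
  [0, 0, exp(3*t)]

Strategy: write A = P · J · P⁻¹ where J is a Jordan canonical form, so e^{tA} = P · e^{tJ} · P⁻¹, and e^{tJ} can be computed block-by-block.

A has Jordan form
J =
  [3, 1, 0]
  [0, 3, 0]
  [0, 0, 3]
(up to reordering of blocks).

Per-block formulas:
  For a 1×1 block at λ = 3: exp(t · [3]) = [e^(3t)].
  For a 2×2 Jordan block J_2(3): exp(t · J_2(3)) = e^(3t)·(I + t·N), where N is the 2×2 nilpotent shift.

After assembling e^{tJ} and conjugating by P, we get:

e^{tA} =
  [2*t*exp(3*t) + exp(3*t), -t*exp(3*t), t*exp(3*t)]
  [4*t*exp(3*t), -2*t*exp(3*t) + exp(3*t), 2*t*exp(3*t)]
  [0, 0, exp(3*t)]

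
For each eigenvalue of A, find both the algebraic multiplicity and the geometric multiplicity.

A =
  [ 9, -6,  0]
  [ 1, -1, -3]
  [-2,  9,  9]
λ = 5: alg = 1, geom = 1; λ = 6: alg = 2, geom = 1

Step 1 — factor the characteristic polynomial to read off the algebraic multiplicities:
  χ_A(x) = (x - 6)^2*(x - 5)

Step 2 — compute geometric multiplicities via the rank-nullity identity g(λ) = n − rank(A − λI):
  rank(A − (5)·I) = 2, so dim ker(A − (5)·I) = n − 2 = 1
  rank(A − (6)·I) = 2, so dim ker(A − (6)·I) = n − 2 = 1

Summary:
  λ = 5: algebraic multiplicity = 1, geometric multiplicity = 1
  λ = 6: algebraic multiplicity = 2, geometric multiplicity = 1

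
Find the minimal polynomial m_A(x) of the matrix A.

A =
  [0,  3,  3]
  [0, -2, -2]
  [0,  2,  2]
x^2

The characteristic polynomial is χ_A(x) = x^3, so the eigenvalues are known. The minimal polynomial is
  m_A(x) = Π_λ (x − λ)^{k_λ}
where k_λ is the size of the *largest* Jordan block for λ (equivalently, the smallest k with (A − λI)^k v = 0 for every generalised eigenvector v of λ).

  λ = 0: largest Jordan block has size 2, contributing (x − 0)^2

So m_A(x) = x^2 = x^2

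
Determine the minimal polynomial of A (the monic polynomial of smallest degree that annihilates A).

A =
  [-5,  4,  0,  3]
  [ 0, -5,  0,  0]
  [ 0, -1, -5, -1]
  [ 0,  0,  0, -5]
x^2 + 10*x + 25

The characteristic polynomial is χ_A(x) = (x + 5)^4, so the eigenvalues are known. The minimal polynomial is
  m_A(x) = Π_λ (x − λ)^{k_λ}
where k_λ is the size of the *largest* Jordan block for λ (equivalently, the smallest k with (A − λI)^k v = 0 for every generalised eigenvector v of λ).

  λ = -5: largest Jordan block has size 2, contributing (x + 5)^2

So m_A(x) = (x + 5)^2 = x^2 + 10*x + 25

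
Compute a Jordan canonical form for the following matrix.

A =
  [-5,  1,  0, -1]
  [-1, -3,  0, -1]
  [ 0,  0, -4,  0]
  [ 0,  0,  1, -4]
J_3(-4) ⊕ J_1(-4)

The characteristic polynomial is
  det(x·I − A) = x^4 + 16*x^3 + 96*x^2 + 256*x + 256 = (x + 4)^4

Eigenvalues and multiplicities (the geometric multiplicity of λ is n − rank(A − λI), which equals the number of Jordan blocks for λ):
  λ = -4: algebraic multiplicity = 4, geometric multiplicity = 2

Determining the block sizes for each eigenvalue:
  λ = -4: with am = 4 and gm = 2, the partition is not yet determined (e.g. several partitions of 4 into 2 parts exist). Let N = A − (-4)·I. Computing rank(N^1) = 2, rank(N^2) = 1, rank(N^3) = 0; the number of blocks of size ≥ j is rank(N^{j−1}) − rank(N^j), giving [2, 1, 1]. So we have 1 block(s) of size 3, 1 block(s) of size 1 → block sizes [3, 1]

Assembling the blocks gives a Jordan form
J =
  [-4,  1,  0,  0]
  [ 0, -4,  1,  0]
  [ 0,  0, -4,  0]
  [ 0,  0,  0, -4]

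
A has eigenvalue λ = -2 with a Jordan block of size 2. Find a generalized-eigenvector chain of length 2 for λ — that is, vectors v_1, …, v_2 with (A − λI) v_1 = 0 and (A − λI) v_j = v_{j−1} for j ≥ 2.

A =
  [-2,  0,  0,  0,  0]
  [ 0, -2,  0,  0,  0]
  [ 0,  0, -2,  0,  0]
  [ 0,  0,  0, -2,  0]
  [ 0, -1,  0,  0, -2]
A Jordan chain for λ = -2 of length 2:
v_1 = (0, 0, 0, 0, -1)ᵀ
v_2 = (0, 1, 0, 0, 0)ᵀ

Let N = A − (-2)·I. We want v_2 with N^2 v_2 = 0 but N^1 v_2 ≠ 0; then v_{j-1} := N · v_j for j = 2, …, 2.

Pick v_2 = (0, 1, 0, 0, 0)ᵀ.
Then v_1 = N · v_2 = (0, 0, 0, 0, -1)ᵀ.

Sanity check: (A − (-2)·I) v_1 = (0, 0, 0, 0, 0)ᵀ = 0. ✓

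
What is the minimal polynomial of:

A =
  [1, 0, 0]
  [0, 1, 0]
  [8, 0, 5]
x^2 - 6*x + 5

The characteristic polynomial is χ_A(x) = (x - 5)*(x - 1)^2, so the eigenvalues are known. The minimal polynomial is
  m_A(x) = Π_λ (x − λ)^{k_λ}
where k_λ is the size of the *largest* Jordan block for λ (equivalently, the smallest k with (A − λI)^k v = 0 for every generalised eigenvector v of λ).

  λ = 1: largest Jordan block has size 1, contributing (x − 1)
  λ = 5: largest Jordan block has size 1, contributing (x − 5)

So m_A(x) = (x - 5)*(x - 1) = x^2 - 6*x + 5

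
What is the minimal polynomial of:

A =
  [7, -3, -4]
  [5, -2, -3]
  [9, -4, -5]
x^3

The characteristic polynomial is χ_A(x) = x^3, so the eigenvalues are known. The minimal polynomial is
  m_A(x) = Π_λ (x − λ)^{k_λ}
where k_λ is the size of the *largest* Jordan block for λ (equivalently, the smallest k with (A − λI)^k v = 0 for every generalised eigenvector v of λ).

  λ = 0: largest Jordan block has size 3, contributing (x − 0)^3

So m_A(x) = x^3 = x^3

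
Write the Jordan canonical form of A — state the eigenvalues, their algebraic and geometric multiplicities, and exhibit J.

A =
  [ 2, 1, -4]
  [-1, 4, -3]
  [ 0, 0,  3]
J_3(3)

The characteristic polynomial is
  det(x·I − A) = x^3 - 9*x^2 + 27*x - 27 = (x - 3)^3

Eigenvalues and multiplicities (the geometric multiplicity of λ is n − rank(A − λI), which equals the number of Jordan blocks for λ):
  λ = 3: algebraic multiplicity = 3, geometric multiplicity = 1

Determining the block sizes for each eigenvalue:
  λ = 3: one block (gm = 1), so the single block has size am = 3 → block sizes [3]

Assembling the blocks gives a Jordan form
J =
  [3, 1, 0]
  [0, 3, 1]
  [0, 0, 3]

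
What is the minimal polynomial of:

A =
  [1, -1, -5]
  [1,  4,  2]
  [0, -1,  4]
x^3 - 9*x^2 + 27*x - 27

The characteristic polynomial is χ_A(x) = (x - 3)^3, so the eigenvalues are known. The minimal polynomial is
  m_A(x) = Π_λ (x − λ)^{k_λ}
where k_λ is the size of the *largest* Jordan block for λ (equivalently, the smallest k with (A − λI)^k v = 0 for every generalised eigenvector v of λ).

  λ = 3: largest Jordan block has size 3, contributing (x − 3)^3

So m_A(x) = (x - 3)^3 = x^3 - 9*x^2 + 27*x - 27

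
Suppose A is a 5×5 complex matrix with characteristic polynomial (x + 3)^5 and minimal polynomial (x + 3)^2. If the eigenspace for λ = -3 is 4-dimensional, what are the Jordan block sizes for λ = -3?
Block sizes for λ = -3: [2, 1, 1, 1]

Step 1 — from the characteristic polynomial, algebraic multiplicity of λ = -3 is 5. From dim ker(A − (-3)·I) = 4, there are exactly 4 Jordan blocks for λ = -3.
Step 2 — from the minimal polynomial, the factor (x + 3)^2 tells us the largest block for λ = -3 has size 2.
Step 3 — with total size 5, 4 blocks, and largest block 2, the block sizes (in nonincreasing order) are [2, 1, 1, 1].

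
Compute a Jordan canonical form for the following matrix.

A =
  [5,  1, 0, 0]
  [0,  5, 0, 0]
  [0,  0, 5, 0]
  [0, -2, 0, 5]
J_2(5) ⊕ J_1(5) ⊕ J_1(5)

The characteristic polynomial is
  det(x·I − A) = x^4 - 20*x^3 + 150*x^2 - 500*x + 625 = (x - 5)^4

Eigenvalues and multiplicities (the geometric multiplicity of λ is n − rank(A − λI), which equals the number of Jordan blocks for λ):
  λ = 5: algebraic multiplicity = 4, geometric multiplicity = 3

Determining the block sizes for each eigenvalue:
  λ = 5: 3 blocks summing to 4 forces exactly one block of size 2 and the rest size 1 → block sizes [2, 1, 1]

Assembling the blocks gives a Jordan form
J =
  [5, 1, 0, 0]
  [0, 5, 0, 0]
  [0, 0, 5, 0]
  [0, 0, 0, 5]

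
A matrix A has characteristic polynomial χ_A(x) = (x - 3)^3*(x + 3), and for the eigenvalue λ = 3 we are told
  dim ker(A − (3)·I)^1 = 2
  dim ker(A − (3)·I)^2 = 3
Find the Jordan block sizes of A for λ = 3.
Block sizes for λ = 3: [2, 1]

From the dimensions of kernels of powers, the number of Jordan blocks of size at least j is d_j − d_{j−1} where d_j = dim ker(N^j) (with d_0 = 0). Computing the differences gives [2, 1].
The number of blocks of size exactly k is (#blocks of size ≥ k) − (#blocks of size ≥ k + 1), so the partition is: 1 block(s) of size 1, 1 block(s) of size 2.
In nonincreasing order the block sizes are [2, 1].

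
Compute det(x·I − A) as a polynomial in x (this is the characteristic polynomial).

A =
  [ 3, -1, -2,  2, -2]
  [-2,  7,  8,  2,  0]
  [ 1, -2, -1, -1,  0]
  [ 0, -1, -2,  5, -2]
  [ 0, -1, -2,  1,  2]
x^5 - 16*x^4 + 102*x^3 - 324*x^2 + 513*x - 324

Expanding det(x·I − A) (e.g. by cofactor expansion or by noting that A is similar to its Jordan form J, which has the same characteristic polynomial as A) gives
  χ_A(x) = x^5 - 16*x^4 + 102*x^3 - 324*x^2 + 513*x - 324
which factors as (x - 4)*(x - 3)^4. The eigenvalues (with algebraic multiplicities) are λ = 3 with multiplicity 4, λ = 4 with multiplicity 1.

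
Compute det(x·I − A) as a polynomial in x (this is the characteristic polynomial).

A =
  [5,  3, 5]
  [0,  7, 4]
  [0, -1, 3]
x^3 - 15*x^2 + 75*x - 125

Expanding det(x·I − A) (e.g. by cofactor expansion or by noting that A is similar to its Jordan form J, which has the same characteristic polynomial as A) gives
  χ_A(x) = x^3 - 15*x^2 + 75*x - 125
which factors as (x - 5)^3. The eigenvalues (with algebraic multiplicities) are λ = 5 with multiplicity 3.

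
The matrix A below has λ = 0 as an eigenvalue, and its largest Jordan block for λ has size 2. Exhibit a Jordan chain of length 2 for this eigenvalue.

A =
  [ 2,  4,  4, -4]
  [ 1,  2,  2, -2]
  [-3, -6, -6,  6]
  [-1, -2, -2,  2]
A Jordan chain for λ = 0 of length 2:
v_1 = (2, 1, -3, -1)ᵀ
v_2 = (1, 0, 0, 0)ᵀ

Let N = A − (0)·I. We want v_2 with N^2 v_2 = 0 but N^1 v_2 ≠ 0; then v_{j-1} := N · v_j for j = 2, …, 2.

Pick v_2 = (1, 0, 0, 0)ᵀ.
Then v_1 = N · v_2 = (2, 1, -3, -1)ᵀ.

Sanity check: (A − (0)·I) v_1 = (0, 0, 0, 0)ᵀ = 0. ✓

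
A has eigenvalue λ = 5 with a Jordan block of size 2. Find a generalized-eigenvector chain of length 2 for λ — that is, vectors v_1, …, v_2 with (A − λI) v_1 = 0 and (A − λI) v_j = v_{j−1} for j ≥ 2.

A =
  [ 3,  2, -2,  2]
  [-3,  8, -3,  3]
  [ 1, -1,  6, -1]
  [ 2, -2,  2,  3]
A Jordan chain for λ = 5 of length 2:
v_1 = (-2, -3, 1, 2)ᵀ
v_2 = (1, 0, 0, 0)ᵀ

Let N = A − (5)·I. We want v_2 with N^2 v_2 = 0 but N^1 v_2 ≠ 0; then v_{j-1} := N · v_j for j = 2, …, 2.

Pick v_2 = (1, 0, 0, 0)ᵀ.
Then v_1 = N · v_2 = (-2, -3, 1, 2)ᵀ.

Sanity check: (A − (5)·I) v_1 = (0, 0, 0, 0)ᵀ = 0. ✓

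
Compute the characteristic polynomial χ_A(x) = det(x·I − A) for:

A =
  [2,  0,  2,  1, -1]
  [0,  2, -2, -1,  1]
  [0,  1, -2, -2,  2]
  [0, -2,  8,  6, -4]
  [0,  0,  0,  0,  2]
x^5 - 10*x^4 + 40*x^3 - 80*x^2 + 80*x - 32

Expanding det(x·I − A) (e.g. by cofactor expansion or by noting that A is similar to its Jordan form J, which has the same characteristic polynomial as A) gives
  χ_A(x) = x^5 - 10*x^4 + 40*x^3 - 80*x^2 + 80*x - 32
which factors as (x - 2)^5. The eigenvalues (with algebraic multiplicities) are λ = 2 with multiplicity 5.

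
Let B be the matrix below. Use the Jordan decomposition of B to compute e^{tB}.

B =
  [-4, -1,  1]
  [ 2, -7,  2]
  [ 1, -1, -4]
e^{tB} =
  [t*exp(-5*t) + exp(-5*t), -t*exp(-5*t), t*exp(-5*t)]
  [2*t*exp(-5*t), -2*t*exp(-5*t) + exp(-5*t), 2*t*exp(-5*t)]
  [t*exp(-5*t), -t*exp(-5*t), t*exp(-5*t) + exp(-5*t)]

Strategy: write B = P · J · P⁻¹ where J is a Jordan canonical form, so e^{tB} = P · e^{tJ} · P⁻¹, and e^{tJ} can be computed block-by-block.

B has Jordan form
J =
  [-5,  1,  0]
  [ 0, -5,  0]
  [ 0,  0, -5]
(up to reordering of blocks).

Per-block formulas:
  For a 2×2 Jordan block J_2(-5): exp(t · J_2(-5)) = e^(-5t)·(I + t·N), where N is the 2×2 nilpotent shift.
  For a 1×1 block at λ = -5: exp(t · [-5]) = [e^(-5t)].

After assembling e^{tJ} and conjugating by P, we get:

e^{tB} =
  [t*exp(-5*t) + exp(-5*t), -t*exp(-5*t), t*exp(-5*t)]
  [2*t*exp(-5*t), -2*t*exp(-5*t) + exp(-5*t), 2*t*exp(-5*t)]
  [t*exp(-5*t), -t*exp(-5*t), t*exp(-5*t) + exp(-5*t)]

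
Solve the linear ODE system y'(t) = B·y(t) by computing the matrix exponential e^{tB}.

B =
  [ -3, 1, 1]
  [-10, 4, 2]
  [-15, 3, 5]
e^{tB} =
  [-5*t*exp(2*t) + exp(2*t), t*exp(2*t), t*exp(2*t)]
  [-10*t*exp(2*t), 2*t*exp(2*t) + exp(2*t), 2*t*exp(2*t)]
  [-15*t*exp(2*t), 3*t*exp(2*t), 3*t*exp(2*t) + exp(2*t)]

Strategy: write B = P · J · P⁻¹ where J is a Jordan canonical form, so e^{tB} = P · e^{tJ} · P⁻¹, and e^{tJ} can be computed block-by-block.

B has Jordan form
J =
  [2, 1, 0]
  [0, 2, 0]
  [0, 0, 2]
(up to reordering of blocks).

Per-block formulas:
  For a 2×2 Jordan block J_2(2): exp(t · J_2(2)) = e^(2t)·(I + t·N), where N is the 2×2 nilpotent shift.
  For a 1×1 block at λ = 2: exp(t · [2]) = [e^(2t)].

After assembling e^{tJ} and conjugating by P, we get:

e^{tB} =
  [-5*t*exp(2*t) + exp(2*t), t*exp(2*t), t*exp(2*t)]
  [-10*t*exp(2*t), 2*t*exp(2*t) + exp(2*t), 2*t*exp(2*t)]
  [-15*t*exp(2*t), 3*t*exp(2*t), 3*t*exp(2*t) + exp(2*t)]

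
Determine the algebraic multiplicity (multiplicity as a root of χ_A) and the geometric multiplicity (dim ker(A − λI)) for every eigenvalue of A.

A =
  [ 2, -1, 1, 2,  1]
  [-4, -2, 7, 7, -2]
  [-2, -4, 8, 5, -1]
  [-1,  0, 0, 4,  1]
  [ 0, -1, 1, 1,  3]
λ = 3: alg = 5, geom = 2

Step 1 — factor the characteristic polynomial to read off the algebraic multiplicities:
  χ_A(x) = (x - 3)^5

Step 2 — compute geometric multiplicities via the rank-nullity identity g(λ) = n − rank(A − λI):
  rank(A − (3)·I) = 3, so dim ker(A − (3)·I) = n − 3 = 2

Summary:
  λ = 3: algebraic multiplicity = 5, geometric multiplicity = 2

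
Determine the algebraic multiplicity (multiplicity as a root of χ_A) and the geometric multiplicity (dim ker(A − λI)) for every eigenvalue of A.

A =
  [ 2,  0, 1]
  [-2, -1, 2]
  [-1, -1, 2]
λ = 1: alg = 3, geom = 1

Step 1 — factor the characteristic polynomial to read off the algebraic multiplicities:
  χ_A(x) = (x - 1)^3

Step 2 — compute geometric multiplicities via the rank-nullity identity g(λ) = n − rank(A − λI):
  rank(A − (1)·I) = 2, so dim ker(A − (1)·I) = n − 2 = 1

Summary:
  λ = 1: algebraic multiplicity = 3, geometric multiplicity = 1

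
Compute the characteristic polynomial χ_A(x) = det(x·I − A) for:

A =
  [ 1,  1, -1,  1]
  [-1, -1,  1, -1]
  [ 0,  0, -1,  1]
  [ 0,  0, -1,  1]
x^4

Expanding det(x·I − A) (e.g. by cofactor expansion or by noting that A is similar to its Jordan form J, which has the same characteristic polynomial as A) gives
  χ_A(x) = x^4
which factors as x^4. The eigenvalues (with algebraic multiplicities) are λ = 0 with multiplicity 4.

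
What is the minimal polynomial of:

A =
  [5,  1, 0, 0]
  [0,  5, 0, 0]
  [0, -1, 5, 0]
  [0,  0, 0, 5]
x^2 - 10*x + 25

The characteristic polynomial is χ_A(x) = (x - 5)^4, so the eigenvalues are known. The minimal polynomial is
  m_A(x) = Π_λ (x − λ)^{k_λ}
where k_λ is the size of the *largest* Jordan block for λ (equivalently, the smallest k with (A − λI)^k v = 0 for every generalised eigenvector v of λ).

  λ = 5: largest Jordan block has size 2, contributing (x − 5)^2

So m_A(x) = (x - 5)^2 = x^2 - 10*x + 25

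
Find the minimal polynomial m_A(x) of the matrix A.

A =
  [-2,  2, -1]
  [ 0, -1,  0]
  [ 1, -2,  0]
x^2 + 2*x + 1

The characteristic polynomial is χ_A(x) = (x + 1)^3, so the eigenvalues are known. The minimal polynomial is
  m_A(x) = Π_λ (x − λ)^{k_λ}
where k_λ is the size of the *largest* Jordan block for λ (equivalently, the smallest k with (A − λI)^k v = 0 for every generalised eigenvector v of λ).

  λ = -1: largest Jordan block has size 2, contributing (x + 1)^2

So m_A(x) = (x + 1)^2 = x^2 + 2*x + 1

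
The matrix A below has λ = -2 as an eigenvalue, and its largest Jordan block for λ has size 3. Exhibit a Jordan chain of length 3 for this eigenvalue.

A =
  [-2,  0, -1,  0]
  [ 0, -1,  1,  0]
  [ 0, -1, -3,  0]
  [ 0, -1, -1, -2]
A Jordan chain for λ = -2 of length 3:
v_1 = (1, 0, 0, 0)ᵀ
v_2 = (0, 1, -1, -1)ᵀ
v_3 = (0, 1, 0, 0)ᵀ

Let N = A − (-2)·I. We want v_3 with N^3 v_3 = 0 but N^2 v_3 ≠ 0; then v_{j-1} := N · v_j for j = 3, …, 2.

Pick v_3 = (0, 1, 0, 0)ᵀ.
Then v_2 = N · v_3 = (0, 1, -1, -1)ᵀ.
Then v_1 = N · v_2 = (1, 0, 0, 0)ᵀ.

Sanity check: (A − (-2)·I) v_1 = (0, 0, 0, 0)ᵀ = 0. ✓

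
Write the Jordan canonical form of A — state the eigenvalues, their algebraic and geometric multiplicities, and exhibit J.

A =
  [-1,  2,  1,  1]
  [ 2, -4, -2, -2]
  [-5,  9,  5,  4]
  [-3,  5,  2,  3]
J_1(0) ⊕ J_3(1)

The characteristic polynomial is
  det(x·I − A) = x^4 - 3*x^3 + 3*x^2 - x = x*(x - 1)^3

Eigenvalues and multiplicities (the geometric multiplicity of λ is n − rank(A − λI), which equals the number of Jordan blocks for λ):
  λ = 0: algebraic multiplicity = 1, geometric multiplicity = 1
  λ = 1: algebraic multiplicity = 3, geometric multiplicity = 1

Determining the block sizes for each eigenvalue:
  λ = 0: one block (gm = 1), so the single block has size am = 1 → block sizes [1]
  λ = 1: one block (gm = 1), so the single block has size am = 3 → block sizes [3]

Assembling the blocks gives a Jordan form
J =
  [0, 0, 0, 0]
  [0, 1, 1, 0]
  [0, 0, 1, 1]
  [0, 0, 0, 1]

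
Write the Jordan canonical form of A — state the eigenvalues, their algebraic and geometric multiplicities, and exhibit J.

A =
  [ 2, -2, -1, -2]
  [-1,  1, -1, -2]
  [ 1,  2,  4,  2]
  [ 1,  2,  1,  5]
J_2(3) ⊕ J_1(3) ⊕ J_1(3)

The characteristic polynomial is
  det(x·I − A) = x^4 - 12*x^3 + 54*x^2 - 108*x + 81 = (x - 3)^4

Eigenvalues and multiplicities (the geometric multiplicity of λ is n − rank(A − λI), which equals the number of Jordan blocks for λ):
  λ = 3: algebraic multiplicity = 4, geometric multiplicity = 3

Determining the block sizes for each eigenvalue:
  λ = 3: 3 blocks summing to 4 forces exactly one block of size 2 and the rest size 1 → block sizes [2, 1, 1]

Assembling the blocks gives a Jordan form
J =
  [3, 1, 0, 0]
  [0, 3, 0, 0]
  [0, 0, 3, 0]
  [0, 0, 0, 3]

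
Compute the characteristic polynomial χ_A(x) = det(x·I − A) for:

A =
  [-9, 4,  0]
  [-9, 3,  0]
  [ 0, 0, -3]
x^3 + 9*x^2 + 27*x + 27

Expanding det(x·I − A) (e.g. by cofactor expansion or by noting that A is similar to its Jordan form J, which has the same characteristic polynomial as A) gives
  χ_A(x) = x^3 + 9*x^2 + 27*x + 27
which factors as (x + 3)^3. The eigenvalues (with algebraic multiplicities) are λ = -3 with multiplicity 3.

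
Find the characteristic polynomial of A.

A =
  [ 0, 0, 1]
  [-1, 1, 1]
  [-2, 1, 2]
x^3 - 3*x^2 + 3*x - 1

Expanding det(x·I − A) (e.g. by cofactor expansion or by noting that A is similar to its Jordan form J, which has the same characteristic polynomial as A) gives
  χ_A(x) = x^3 - 3*x^2 + 3*x - 1
which factors as (x - 1)^3. The eigenvalues (with algebraic multiplicities) are λ = 1 with multiplicity 3.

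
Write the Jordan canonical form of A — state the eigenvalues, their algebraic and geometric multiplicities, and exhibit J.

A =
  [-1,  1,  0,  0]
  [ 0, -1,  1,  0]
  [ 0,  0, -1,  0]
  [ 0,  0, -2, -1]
J_3(-1) ⊕ J_1(-1)

The characteristic polynomial is
  det(x·I − A) = x^4 + 4*x^3 + 6*x^2 + 4*x + 1 = (x + 1)^4

Eigenvalues and multiplicities (the geometric multiplicity of λ is n − rank(A − λI), which equals the number of Jordan blocks for λ):
  λ = -1: algebraic multiplicity = 4, geometric multiplicity = 2

Determining the block sizes for each eigenvalue:
  λ = -1: with am = 4 and gm = 2, the partition is not yet determined (e.g. several partitions of 4 into 2 parts exist). Let N = A − (-1)·I. Computing rank(N^1) = 2, rank(N^2) = 1, rank(N^3) = 0; the number of blocks of size ≥ j is rank(N^{j−1}) − rank(N^j), giving [2, 1, 1]. So we have 1 block(s) of size 3, 1 block(s) of size 1 → block sizes [3, 1]

Assembling the blocks gives a Jordan form
J =
  [-1,  1,  0,  0]
  [ 0, -1,  1,  0]
  [ 0,  0, -1,  0]
  [ 0,  0,  0, -1]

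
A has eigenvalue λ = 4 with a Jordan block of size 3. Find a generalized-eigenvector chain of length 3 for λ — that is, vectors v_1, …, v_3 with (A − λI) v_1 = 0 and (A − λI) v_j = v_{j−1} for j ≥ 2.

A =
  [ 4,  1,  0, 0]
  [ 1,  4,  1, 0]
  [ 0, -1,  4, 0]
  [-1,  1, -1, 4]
A Jordan chain for λ = 4 of length 3:
v_1 = (1, 0, -1, 1)ᵀ
v_2 = (0, 1, 0, -1)ᵀ
v_3 = (1, 0, 0, 0)ᵀ

Let N = A − (4)·I. We want v_3 with N^3 v_3 = 0 but N^2 v_3 ≠ 0; then v_{j-1} := N · v_j for j = 3, …, 2.

Pick v_3 = (1, 0, 0, 0)ᵀ.
Then v_2 = N · v_3 = (0, 1, 0, -1)ᵀ.
Then v_1 = N · v_2 = (1, 0, -1, 1)ᵀ.

Sanity check: (A − (4)·I) v_1 = (0, 0, 0, 0)ᵀ = 0. ✓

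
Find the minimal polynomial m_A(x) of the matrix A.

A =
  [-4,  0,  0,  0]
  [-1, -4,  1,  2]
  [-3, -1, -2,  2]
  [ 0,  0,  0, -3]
x^3 + 10*x^2 + 33*x + 36

The characteristic polynomial is χ_A(x) = (x + 3)^3*(x + 4), so the eigenvalues are known. The minimal polynomial is
  m_A(x) = Π_λ (x − λ)^{k_λ}
where k_λ is the size of the *largest* Jordan block for λ (equivalently, the smallest k with (A − λI)^k v = 0 for every generalised eigenvector v of λ).

  λ = -4: largest Jordan block has size 1, contributing (x + 4)
  λ = -3: largest Jordan block has size 2, contributing (x + 3)^2

So m_A(x) = (x + 3)^2*(x + 4) = x^3 + 10*x^2 + 33*x + 36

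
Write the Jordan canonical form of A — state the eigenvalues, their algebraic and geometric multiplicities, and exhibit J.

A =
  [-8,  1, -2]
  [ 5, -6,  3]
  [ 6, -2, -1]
J_3(-5)

The characteristic polynomial is
  det(x·I − A) = x^3 + 15*x^2 + 75*x + 125 = (x + 5)^3

Eigenvalues and multiplicities (the geometric multiplicity of λ is n − rank(A − λI), which equals the number of Jordan blocks for λ):
  λ = -5: algebraic multiplicity = 3, geometric multiplicity = 1

Determining the block sizes for each eigenvalue:
  λ = -5: one block (gm = 1), so the single block has size am = 3 → block sizes [3]

Assembling the blocks gives a Jordan form
J =
  [-5,  1,  0]
  [ 0, -5,  1]
  [ 0,  0, -5]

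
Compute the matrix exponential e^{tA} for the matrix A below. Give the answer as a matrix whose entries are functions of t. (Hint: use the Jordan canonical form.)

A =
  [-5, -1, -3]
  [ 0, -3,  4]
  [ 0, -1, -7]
e^{tA} =
  [exp(-5*t), t^2*exp(-5*t)/2 - t*exp(-5*t), t^2*exp(-5*t) - 3*t*exp(-5*t)]
  [0, 2*t*exp(-5*t) + exp(-5*t), 4*t*exp(-5*t)]
  [0, -t*exp(-5*t), -2*t*exp(-5*t) + exp(-5*t)]

Strategy: write A = P · J · P⁻¹ where J is a Jordan canonical form, so e^{tA} = P · e^{tJ} · P⁻¹, and e^{tJ} can be computed block-by-block.

A has Jordan form
J =
  [-5,  1,  0]
  [ 0, -5,  1]
  [ 0,  0, -5]
(up to reordering of blocks).

Per-block formulas:
  For a 3×3 Jordan block J_3(-5): exp(t · J_3(-5)) = e^(-5t)·(I + t·N + (t^2/2)·N^2), where N is the 3×3 nilpotent shift.

After assembling e^{tJ} and conjugating by P, we get:

e^{tA} =
  [exp(-5*t), t^2*exp(-5*t)/2 - t*exp(-5*t), t^2*exp(-5*t) - 3*t*exp(-5*t)]
  [0, 2*t*exp(-5*t) + exp(-5*t), 4*t*exp(-5*t)]
  [0, -t*exp(-5*t), -2*t*exp(-5*t) + exp(-5*t)]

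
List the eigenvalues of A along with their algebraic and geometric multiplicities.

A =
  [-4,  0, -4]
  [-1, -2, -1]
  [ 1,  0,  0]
λ = -2: alg = 3, geom = 1

Step 1 — factor the characteristic polynomial to read off the algebraic multiplicities:
  χ_A(x) = (x + 2)^3

Step 2 — compute geometric multiplicities via the rank-nullity identity g(λ) = n − rank(A − λI):
  rank(A − (-2)·I) = 2, so dim ker(A − (-2)·I) = n − 2 = 1

Summary:
  λ = -2: algebraic multiplicity = 3, geometric multiplicity = 1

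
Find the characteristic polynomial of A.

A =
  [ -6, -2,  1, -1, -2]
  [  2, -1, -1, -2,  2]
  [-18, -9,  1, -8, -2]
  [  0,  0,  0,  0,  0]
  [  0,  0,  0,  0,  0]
x^5 + 6*x^4 + 12*x^3 + 8*x^2

Expanding det(x·I − A) (e.g. by cofactor expansion or by noting that A is similar to its Jordan form J, which has the same characteristic polynomial as A) gives
  χ_A(x) = x^5 + 6*x^4 + 12*x^3 + 8*x^2
which factors as x^2*(x + 2)^3. The eigenvalues (with algebraic multiplicities) are λ = -2 with multiplicity 3, λ = 0 with multiplicity 2.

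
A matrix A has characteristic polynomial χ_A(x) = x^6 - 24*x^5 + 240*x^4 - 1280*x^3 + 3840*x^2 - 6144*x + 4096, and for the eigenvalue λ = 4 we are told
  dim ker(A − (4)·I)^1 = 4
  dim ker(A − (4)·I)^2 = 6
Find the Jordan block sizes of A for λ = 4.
Block sizes for λ = 4: [2, 2, 1, 1]

From the dimensions of kernels of powers, the number of Jordan blocks of size at least j is d_j − d_{j−1} where d_j = dim ker(N^j) (with d_0 = 0). Computing the differences gives [4, 2].
The number of blocks of size exactly k is (#blocks of size ≥ k) − (#blocks of size ≥ k + 1), so the partition is: 2 block(s) of size 1, 2 block(s) of size 2.
In nonincreasing order the block sizes are [2, 2, 1, 1].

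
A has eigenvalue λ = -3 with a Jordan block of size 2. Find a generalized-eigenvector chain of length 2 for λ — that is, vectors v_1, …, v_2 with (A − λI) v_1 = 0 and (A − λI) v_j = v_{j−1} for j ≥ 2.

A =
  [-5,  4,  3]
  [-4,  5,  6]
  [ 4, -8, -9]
A Jordan chain for λ = -3 of length 2:
v_1 = (-2, -4, 4)ᵀ
v_2 = (1, 0, 0)ᵀ

Let N = A − (-3)·I. We want v_2 with N^2 v_2 = 0 but N^1 v_2 ≠ 0; then v_{j-1} := N · v_j for j = 2, …, 2.

Pick v_2 = (1, 0, 0)ᵀ.
Then v_1 = N · v_2 = (-2, -4, 4)ᵀ.

Sanity check: (A − (-3)·I) v_1 = (0, 0, 0)ᵀ = 0. ✓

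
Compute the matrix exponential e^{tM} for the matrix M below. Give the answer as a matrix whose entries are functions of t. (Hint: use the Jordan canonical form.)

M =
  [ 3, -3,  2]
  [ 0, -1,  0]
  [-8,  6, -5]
e^{tM} =
  [4*t*exp(-t) + exp(-t), -3*t*exp(-t), 2*t*exp(-t)]
  [0, exp(-t), 0]
  [-8*t*exp(-t), 6*t*exp(-t), -4*t*exp(-t) + exp(-t)]

Strategy: write M = P · J · P⁻¹ where J is a Jordan canonical form, so e^{tM} = P · e^{tJ} · P⁻¹, and e^{tJ} can be computed block-by-block.

M has Jordan form
J =
  [-1,  1,  0]
  [ 0, -1,  0]
  [ 0,  0, -1]
(up to reordering of blocks).

Per-block formulas:
  For a 2×2 Jordan block J_2(-1): exp(t · J_2(-1)) = e^(-1t)·(I + t·N), where N is the 2×2 nilpotent shift.
  For a 1×1 block at λ = -1: exp(t · [-1]) = [e^(-1t)].

After assembling e^{tJ} and conjugating by P, we get:

e^{tM} =
  [4*t*exp(-t) + exp(-t), -3*t*exp(-t), 2*t*exp(-t)]
  [0, exp(-t), 0]
  [-8*t*exp(-t), 6*t*exp(-t), -4*t*exp(-t) + exp(-t)]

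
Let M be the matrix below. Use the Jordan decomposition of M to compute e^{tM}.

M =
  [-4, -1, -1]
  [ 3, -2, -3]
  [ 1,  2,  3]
e^{tM} =
  [-2*t*exp(-2*t) + exp(-2*t), -t*exp(-2*t), -t*exp(-2*t)]
  [6*t*exp(-2*t) - exp(t) + exp(-2*t), 3*t*exp(-2*t) - exp(t) + 2*exp(-2*t), 3*t*exp(-2*t) - 2*exp(t) + 2*exp(-2*t)]
  [-2*t*exp(-2*t) + exp(t) - exp(-2*t), -t*exp(-2*t) + exp(t) - exp(-2*t), -t*exp(-2*t) + 2*exp(t) - exp(-2*t)]

Strategy: write M = P · J · P⁻¹ where J is a Jordan canonical form, so e^{tM} = P · e^{tJ} · P⁻¹, and e^{tJ} can be computed block-by-block.

M has Jordan form
J =
  [-2,  1, 0]
  [ 0, -2, 0]
  [ 0,  0, 1]
(up to reordering of blocks).

Per-block formulas:
  For a 1×1 block at λ = 1: exp(t · [1]) = [e^(1t)].
  For a 2×2 Jordan block J_2(-2): exp(t · J_2(-2)) = e^(-2t)·(I + t·N), where N is the 2×2 nilpotent shift.

After assembling e^{tJ} and conjugating by P, we get:

e^{tM} =
  [-2*t*exp(-2*t) + exp(-2*t), -t*exp(-2*t), -t*exp(-2*t)]
  [6*t*exp(-2*t) - exp(t) + exp(-2*t), 3*t*exp(-2*t) - exp(t) + 2*exp(-2*t), 3*t*exp(-2*t) - 2*exp(t) + 2*exp(-2*t)]
  [-2*t*exp(-2*t) + exp(t) - exp(-2*t), -t*exp(-2*t) + exp(t) - exp(-2*t), -t*exp(-2*t) + 2*exp(t) - exp(-2*t)]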